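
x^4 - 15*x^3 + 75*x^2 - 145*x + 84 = (x - 7)*(x - 4)*(x - 3)*(x - 1)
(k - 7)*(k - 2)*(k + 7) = k^3 - 2*k^2 - 49*k + 98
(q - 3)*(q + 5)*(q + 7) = q^3 + 9*q^2 - q - 105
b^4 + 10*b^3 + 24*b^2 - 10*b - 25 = (b - 1)*(b + 1)*(b + 5)^2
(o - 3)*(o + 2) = o^2 - o - 6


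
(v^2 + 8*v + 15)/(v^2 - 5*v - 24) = (v + 5)/(v - 8)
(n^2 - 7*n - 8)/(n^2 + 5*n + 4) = (n - 8)/(n + 4)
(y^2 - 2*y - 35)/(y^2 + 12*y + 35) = (y - 7)/(y + 7)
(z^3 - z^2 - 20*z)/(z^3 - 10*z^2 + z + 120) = z*(z + 4)/(z^2 - 5*z - 24)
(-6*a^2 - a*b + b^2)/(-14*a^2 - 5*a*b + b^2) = (3*a - b)/(7*a - b)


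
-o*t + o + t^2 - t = (-o + t)*(t - 1)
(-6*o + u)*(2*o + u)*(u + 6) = -12*o^2*u - 72*o^2 - 4*o*u^2 - 24*o*u + u^3 + 6*u^2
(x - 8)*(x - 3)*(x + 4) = x^3 - 7*x^2 - 20*x + 96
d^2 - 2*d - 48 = (d - 8)*(d + 6)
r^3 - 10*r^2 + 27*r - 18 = (r - 6)*(r - 3)*(r - 1)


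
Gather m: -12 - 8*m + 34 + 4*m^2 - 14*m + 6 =4*m^2 - 22*m + 28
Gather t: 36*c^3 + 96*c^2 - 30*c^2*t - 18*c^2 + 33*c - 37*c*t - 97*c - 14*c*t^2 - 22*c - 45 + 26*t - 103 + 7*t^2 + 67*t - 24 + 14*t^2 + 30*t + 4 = 36*c^3 + 78*c^2 - 86*c + t^2*(21 - 14*c) + t*(-30*c^2 - 37*c + 123) - 168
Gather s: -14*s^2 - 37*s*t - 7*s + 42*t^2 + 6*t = -14*s^2 + s*(-37*t - 7) + 42*t^2 + 6*t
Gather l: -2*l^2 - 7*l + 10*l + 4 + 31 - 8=-2*l^2 + 3*l + 27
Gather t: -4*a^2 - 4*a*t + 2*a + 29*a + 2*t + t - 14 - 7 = -4*a^2 + 31*a + t*(3 - 4*a) - 21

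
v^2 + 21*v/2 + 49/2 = (v + 7/2)*(v + 7)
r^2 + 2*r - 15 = (r - 3)*(r + 5)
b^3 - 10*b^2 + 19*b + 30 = (b - 6)*(b - 5)*(b + 1)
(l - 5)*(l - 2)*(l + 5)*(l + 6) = l^4 + 4*l^3 - 37*l^2 - 100*l + 300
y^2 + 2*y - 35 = (y - 5)*(y + 7)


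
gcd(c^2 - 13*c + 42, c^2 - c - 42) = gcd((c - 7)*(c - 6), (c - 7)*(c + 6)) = c - 7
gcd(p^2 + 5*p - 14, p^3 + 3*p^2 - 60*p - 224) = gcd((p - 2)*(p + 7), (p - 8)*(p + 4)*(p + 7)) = p + 7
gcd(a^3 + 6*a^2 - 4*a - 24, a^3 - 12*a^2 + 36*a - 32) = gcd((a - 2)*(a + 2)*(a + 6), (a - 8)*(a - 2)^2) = a - 2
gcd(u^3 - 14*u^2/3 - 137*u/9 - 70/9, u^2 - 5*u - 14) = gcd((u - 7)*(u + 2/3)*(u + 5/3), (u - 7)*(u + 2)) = u - 7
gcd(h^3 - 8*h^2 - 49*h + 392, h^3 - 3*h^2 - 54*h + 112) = h^2 - h - 56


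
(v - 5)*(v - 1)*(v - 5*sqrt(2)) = v^3 - 5*sqrt(2)*v^2 - 6*v^2 + 5*v + 30*sqrt(2)*v - 25*sqrt(2)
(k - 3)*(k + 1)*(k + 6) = k^3 + 4*k^2 - 15*k - 18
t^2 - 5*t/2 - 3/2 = (t - 3)*(t + 1/2)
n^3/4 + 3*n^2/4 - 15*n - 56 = (n/4 + 1)*(n - 8)*(n + 7)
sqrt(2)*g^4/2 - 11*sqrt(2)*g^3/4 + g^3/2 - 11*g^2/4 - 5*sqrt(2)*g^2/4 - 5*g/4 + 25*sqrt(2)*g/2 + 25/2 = (g - 5)*(g - 5/2)*(g + sqrt(2)/2)*(sqrt(2)*g/2 + sqrt(2))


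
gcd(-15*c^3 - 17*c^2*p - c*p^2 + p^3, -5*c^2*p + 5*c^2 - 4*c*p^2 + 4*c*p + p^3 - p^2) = -5*c^2 - 4*c*p + p^2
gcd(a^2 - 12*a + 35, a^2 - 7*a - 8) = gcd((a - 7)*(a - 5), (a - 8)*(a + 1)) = 1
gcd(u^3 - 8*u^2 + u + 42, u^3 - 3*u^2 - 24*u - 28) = u^2 - 5*u - 14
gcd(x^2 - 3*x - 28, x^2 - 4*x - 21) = x - 7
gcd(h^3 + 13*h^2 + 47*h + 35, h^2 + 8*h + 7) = h^2 + 8*h + 7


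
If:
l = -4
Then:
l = -4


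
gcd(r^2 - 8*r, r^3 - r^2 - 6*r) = r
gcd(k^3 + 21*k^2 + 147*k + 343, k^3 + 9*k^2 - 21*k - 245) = k^2 + 14*k + 49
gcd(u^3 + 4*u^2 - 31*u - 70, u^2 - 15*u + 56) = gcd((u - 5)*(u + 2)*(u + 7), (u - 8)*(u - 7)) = 1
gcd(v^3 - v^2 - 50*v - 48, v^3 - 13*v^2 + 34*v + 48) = v^2 - 7*v - 8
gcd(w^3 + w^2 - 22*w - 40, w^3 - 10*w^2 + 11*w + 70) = w^2 - 3*w - 10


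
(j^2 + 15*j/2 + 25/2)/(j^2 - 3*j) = (2*j^2 + 15*j + 25)/(2*j*(j - 3))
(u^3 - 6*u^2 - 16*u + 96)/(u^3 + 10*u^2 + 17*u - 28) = (u^2 - 10*u + 24)/(u^2 + 6*u - 7)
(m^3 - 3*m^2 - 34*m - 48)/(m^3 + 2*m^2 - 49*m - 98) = (m^2 - 5*m - 24)/(m^2 - 49)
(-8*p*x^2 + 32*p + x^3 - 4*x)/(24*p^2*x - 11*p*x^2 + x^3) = (x^2 - 4)/(x*(-3*p + x))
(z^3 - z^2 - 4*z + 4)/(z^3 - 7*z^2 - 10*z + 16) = (z - 2)/(z - 8)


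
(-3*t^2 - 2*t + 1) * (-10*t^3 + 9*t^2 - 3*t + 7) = 30*t^5 - 7*t^4 - 19*t^3 - 6*t^2 - 17*t + 7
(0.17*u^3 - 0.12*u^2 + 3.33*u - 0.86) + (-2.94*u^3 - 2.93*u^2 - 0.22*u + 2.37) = -2.77*u^3 - 3.05*u^2 + 3.11*u + 1.51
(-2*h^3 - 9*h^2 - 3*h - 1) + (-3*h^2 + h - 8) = -2*h^3 - 12*h^2 - 2*h - 9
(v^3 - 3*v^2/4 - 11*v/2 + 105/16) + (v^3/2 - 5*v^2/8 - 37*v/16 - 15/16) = 3*v^3/2 - 11*v^2/8 - 125*v/16 + 45/8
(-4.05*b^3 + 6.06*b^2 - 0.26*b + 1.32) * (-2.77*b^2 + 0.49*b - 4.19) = 11.2185*b^5 - 18.7707*b^4 + 20.6591*b^3 - 29.1752*b^2 + 1.7362*b - 5.5308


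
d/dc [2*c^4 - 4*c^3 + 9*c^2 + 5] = 2*c*(4*c^2 - 6*c + 9)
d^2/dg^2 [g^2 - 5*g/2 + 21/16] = 2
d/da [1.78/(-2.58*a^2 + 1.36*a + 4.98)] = (9.1848*a - 2.4208)/(-2.58*a^2 + 1.36*a + 4.98)^2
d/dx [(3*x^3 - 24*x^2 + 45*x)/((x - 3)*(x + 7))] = 3*(x^2 + 14*x - 35)/(x^2 + 14*x + 49)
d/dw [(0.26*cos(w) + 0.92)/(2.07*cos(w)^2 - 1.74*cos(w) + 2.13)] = (0.5382*cos(w)^2 + 3.8088*cos(w) - 2.1546)*sin(w)/(4.2849*cos(w)^4 - 7.2036*cos(w)^3 + 11.8458*cos(w)^2 - 7.4124*cos(w) + 4.5369)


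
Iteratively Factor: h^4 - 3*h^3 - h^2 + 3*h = (h)*(h^3 - 3*h^2 - h + 3) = h*(h - 1)*(h^2 - 2*h - 3) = h*(h - 3)*(h - 1)*(h + 1)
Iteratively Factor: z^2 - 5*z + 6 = (z - 3)*(z - 2)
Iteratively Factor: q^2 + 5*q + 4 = (q + 4)*(q + 1)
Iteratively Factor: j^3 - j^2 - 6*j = (j + 2)*(j^2 - 3*j) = (j - 3)*(j + 2)*(j)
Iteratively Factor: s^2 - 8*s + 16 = (s - 4)*(s - 4)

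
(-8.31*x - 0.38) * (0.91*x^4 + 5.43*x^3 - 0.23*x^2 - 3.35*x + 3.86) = -7.5621*x^5 - 45.4691*x^4 - 0.1521*x^3 + 27.9259*x^2 - 30.8036*x - 1.4668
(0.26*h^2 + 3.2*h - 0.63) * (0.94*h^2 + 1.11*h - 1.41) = 0.2444*h^4 + 3.2966*h^3 + 2.5932*h^2 - 5.2113*h + 0.8883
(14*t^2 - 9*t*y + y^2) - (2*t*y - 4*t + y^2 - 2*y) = 14*t^2 - 11*t*y + 4*t + 2*y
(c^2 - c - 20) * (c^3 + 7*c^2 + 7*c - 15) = c^5 + 6*c^4 - 20*c^3 - 162*c^2 - 125*c + 300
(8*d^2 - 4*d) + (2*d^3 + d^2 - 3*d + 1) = 2*d^3 + 9*d^2 - 7*d + 1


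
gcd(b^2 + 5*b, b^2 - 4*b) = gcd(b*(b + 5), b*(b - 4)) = b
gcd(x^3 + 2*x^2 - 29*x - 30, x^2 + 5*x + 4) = x + 1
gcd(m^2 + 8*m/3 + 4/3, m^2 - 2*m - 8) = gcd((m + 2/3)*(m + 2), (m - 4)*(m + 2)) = m + 2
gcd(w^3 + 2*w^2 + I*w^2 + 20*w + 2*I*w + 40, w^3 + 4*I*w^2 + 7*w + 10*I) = w + 5*I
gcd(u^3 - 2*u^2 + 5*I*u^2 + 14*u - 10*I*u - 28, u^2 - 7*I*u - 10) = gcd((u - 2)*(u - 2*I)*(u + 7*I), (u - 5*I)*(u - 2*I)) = u - 2*I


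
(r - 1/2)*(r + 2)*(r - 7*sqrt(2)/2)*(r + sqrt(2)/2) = r^4 - 3*sqrt(2)*r^3 + 3*r^3/2 - 9*sqrt(2)*r^2/2 - 9*r^2/2 - 21*r/4 + 3*sqrt(2)*r + 7/2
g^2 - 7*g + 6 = (g - 6)*(g - 1)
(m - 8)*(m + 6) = m^2 - 2*m - 48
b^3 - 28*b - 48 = (b - 6)*(b + 2)*(b + 4)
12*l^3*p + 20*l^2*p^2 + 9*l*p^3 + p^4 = p*(l + p)*(2*l + p)*(6*l + p)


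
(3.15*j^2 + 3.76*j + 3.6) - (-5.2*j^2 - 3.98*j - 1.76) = 8.35*j^2 + 7.74*j + 5.36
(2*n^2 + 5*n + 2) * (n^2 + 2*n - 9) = 2*n^4 + 9*n^3 - 6*n^2 - 41*n - 18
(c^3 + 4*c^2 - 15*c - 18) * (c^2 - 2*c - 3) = c^5 + 2*c^4 - 26*c^3 + 81*c + 54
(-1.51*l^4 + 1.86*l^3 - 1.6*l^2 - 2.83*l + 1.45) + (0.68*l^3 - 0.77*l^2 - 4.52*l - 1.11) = -1.51*l^4 + 2.54*l^3 - 2.37*l^2 - 7.35*l + 0.34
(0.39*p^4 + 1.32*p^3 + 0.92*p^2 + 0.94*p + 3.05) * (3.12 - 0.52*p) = -0.2028*p^5 + 0.5304*p^4 + 3.64*p^3 + 2.3816*p^2 + 1.3468*p + 9.516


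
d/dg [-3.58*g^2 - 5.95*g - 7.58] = -7.16*g - 5.95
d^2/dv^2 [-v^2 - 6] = -2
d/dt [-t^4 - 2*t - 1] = -4*t^3 - 2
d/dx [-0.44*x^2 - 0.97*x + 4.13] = -0.88*x - 0.97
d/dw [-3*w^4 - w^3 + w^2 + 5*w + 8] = -12*w^3 - 3*w^2 + 2*w + 5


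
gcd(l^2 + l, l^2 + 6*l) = l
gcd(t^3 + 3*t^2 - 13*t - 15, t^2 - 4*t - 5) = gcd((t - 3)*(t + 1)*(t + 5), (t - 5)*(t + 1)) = t + 1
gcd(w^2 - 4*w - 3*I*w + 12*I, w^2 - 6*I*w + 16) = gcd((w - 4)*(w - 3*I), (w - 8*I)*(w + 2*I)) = 1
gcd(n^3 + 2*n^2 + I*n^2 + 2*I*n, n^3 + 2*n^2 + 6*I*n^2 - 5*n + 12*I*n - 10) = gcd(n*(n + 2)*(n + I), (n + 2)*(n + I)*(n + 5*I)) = n^2 + n*(2 + I) + 2*I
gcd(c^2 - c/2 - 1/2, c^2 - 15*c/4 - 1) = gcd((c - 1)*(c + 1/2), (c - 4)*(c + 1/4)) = 1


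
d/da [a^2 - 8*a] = 2*a - 8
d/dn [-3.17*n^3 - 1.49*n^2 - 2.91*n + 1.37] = -9.51*n^2 - 2.98*n - 2.91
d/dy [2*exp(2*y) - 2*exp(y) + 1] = (4*exp(y) - 2)*exp(y)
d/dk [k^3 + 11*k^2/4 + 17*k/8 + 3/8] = 3*k^2 + 11*k/2 + 17/8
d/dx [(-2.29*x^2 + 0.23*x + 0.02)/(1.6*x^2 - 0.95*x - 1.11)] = (1.8075*x^2 + 5.0198*x - 0.2363)/(2.56*x^4 - 3.04*x^3 - 2.6495*x^2 + 2.109*x + 1.2321)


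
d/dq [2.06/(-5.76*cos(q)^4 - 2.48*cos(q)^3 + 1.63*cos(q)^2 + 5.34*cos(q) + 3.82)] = (-47.4624*cos(q)^3 - 15.3264*cos(q)^2 + 6.7156*cos(q) + 11.0004)*sin(q)/(-5.76*cos(q)^4 - 2.48*cos(q)^3 + 1.63*cos(q)^2 + 5.34*cos(q) + 3.82)^2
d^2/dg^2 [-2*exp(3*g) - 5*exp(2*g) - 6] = (-18*exp(g) - 20)*exp(2*g)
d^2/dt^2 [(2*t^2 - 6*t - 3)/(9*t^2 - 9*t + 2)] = 2*(-324*t^3 - 837*t^2 + 1053*t - 289)/(729*t^6 - 2187*t^5 + 2673*t^4 - 1701*t^3 + 594*t^2 - 108*t + 8)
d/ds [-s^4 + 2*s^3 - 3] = s^2*(6 - 4*s)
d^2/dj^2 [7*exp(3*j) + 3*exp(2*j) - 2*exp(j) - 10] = (63*exp(2*j) + 12*exp(j) - 2)*exp(j)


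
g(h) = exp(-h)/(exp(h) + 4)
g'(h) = -exp(-h)/(exp(h) + 4) - 1/(exp(h) + 4)^2 = 2*(-exp(h) - 2)*exp(-h)/(exp(2*h) + 8*exp(h) + 16)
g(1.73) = 0.02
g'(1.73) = -0.03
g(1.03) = 0.05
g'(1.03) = -0.07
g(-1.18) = 0.76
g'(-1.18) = -0.81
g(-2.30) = 2.43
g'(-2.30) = -2.49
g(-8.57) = 1317.72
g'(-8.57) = -1317.78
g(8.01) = 0.00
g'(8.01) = -0.00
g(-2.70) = 3.66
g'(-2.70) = -3.72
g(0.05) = 0.19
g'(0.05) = -0.23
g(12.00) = 0.00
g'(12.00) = 0.00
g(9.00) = 0.00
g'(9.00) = 0.00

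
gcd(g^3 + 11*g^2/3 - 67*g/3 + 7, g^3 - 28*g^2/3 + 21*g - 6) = g^2 - 10*g/3 + 1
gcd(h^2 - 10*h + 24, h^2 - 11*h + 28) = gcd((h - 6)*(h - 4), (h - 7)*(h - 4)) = h - 4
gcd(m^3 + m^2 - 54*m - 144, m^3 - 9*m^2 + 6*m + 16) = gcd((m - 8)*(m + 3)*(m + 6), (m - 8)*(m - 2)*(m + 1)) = m - 8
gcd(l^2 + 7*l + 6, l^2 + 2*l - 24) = l + 6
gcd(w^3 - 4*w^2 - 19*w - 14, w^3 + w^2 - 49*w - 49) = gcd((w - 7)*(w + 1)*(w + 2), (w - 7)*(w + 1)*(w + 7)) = w^2 - 6*w - 7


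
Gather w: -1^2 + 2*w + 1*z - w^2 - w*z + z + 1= -w^2 + w*(2 - z) + 2*z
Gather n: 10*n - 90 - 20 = 10*n - 110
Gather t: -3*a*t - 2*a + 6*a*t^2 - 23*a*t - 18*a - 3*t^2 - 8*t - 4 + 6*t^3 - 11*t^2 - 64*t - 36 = -20*a + 6*t^3 + t^2*(6*a - 14) + t*(-26*a - 72) - 40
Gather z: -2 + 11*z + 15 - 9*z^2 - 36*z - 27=-9*z^2 - 25*z - 14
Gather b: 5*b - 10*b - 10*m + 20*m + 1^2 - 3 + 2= -5*b + 10*m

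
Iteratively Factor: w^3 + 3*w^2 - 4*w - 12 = (w + 2)*(w^2 + w - 6) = (w - 2)*(w + 2)*(w + 3)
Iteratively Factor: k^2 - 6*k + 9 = (k - 3)*(k - 3)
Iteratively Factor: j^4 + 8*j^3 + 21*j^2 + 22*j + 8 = (j + 4)*(j^3 + 4*j^2 + 5*j + 2) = (j + 2)*(j + 4)*(j^2 + 2*j + 1) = (j + 1)*(j + 2)*(j + 4)*(j + 1)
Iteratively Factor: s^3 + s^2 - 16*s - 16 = (s + 4)*(s^2 - 3*s - 4) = (s + 1)*(s + 4)*(s - 4)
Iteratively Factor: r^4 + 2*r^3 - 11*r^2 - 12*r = (r + 4)*(r^3 - 2*r^2 - 3*r) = (r - 3)*(r + 4)*(r^2 + r) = r*(r - 3)*(r + 4)*(r + 1)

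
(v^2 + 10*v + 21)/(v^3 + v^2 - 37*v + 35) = (v + 3)/(v^2 - 6*v + 5)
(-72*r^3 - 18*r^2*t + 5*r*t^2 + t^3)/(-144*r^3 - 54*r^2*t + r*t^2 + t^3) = (4*r - t)/(8*r - t)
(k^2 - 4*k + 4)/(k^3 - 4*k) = (k - 2)/(k*(k + 2))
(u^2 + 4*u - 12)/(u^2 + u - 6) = (u + 6)/(u + 3)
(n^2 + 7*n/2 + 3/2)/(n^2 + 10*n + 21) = (n + 1/2)/(n + 7)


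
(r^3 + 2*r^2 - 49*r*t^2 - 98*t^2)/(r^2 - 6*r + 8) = (r^3 + 2*r^2 - 49*r*t^2 - 98*t^2)/(r^2 - 6*r + 8)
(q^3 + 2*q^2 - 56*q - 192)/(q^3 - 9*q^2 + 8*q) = (q^2 + 10*q + 24)/(q*(q - 1))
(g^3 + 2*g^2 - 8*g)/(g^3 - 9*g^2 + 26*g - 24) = g*(g + 4)/(g^2 - 7*g + 12)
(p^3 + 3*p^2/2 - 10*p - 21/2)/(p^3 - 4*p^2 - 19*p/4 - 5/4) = 2*(-2*p^3 - 3*p^2 + 20*p + 21)/(-4*p^3 + 16*p^2 + 19*p + 5)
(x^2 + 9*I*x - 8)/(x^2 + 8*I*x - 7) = (x + 8*I)/(x + 7*I)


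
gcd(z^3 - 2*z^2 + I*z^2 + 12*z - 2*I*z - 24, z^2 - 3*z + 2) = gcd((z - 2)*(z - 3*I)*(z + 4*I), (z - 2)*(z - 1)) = z - 2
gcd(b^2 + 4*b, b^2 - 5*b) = b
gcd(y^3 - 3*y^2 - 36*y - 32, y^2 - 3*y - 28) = y + 4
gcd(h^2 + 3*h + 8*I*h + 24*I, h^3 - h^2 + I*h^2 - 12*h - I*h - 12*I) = h + 3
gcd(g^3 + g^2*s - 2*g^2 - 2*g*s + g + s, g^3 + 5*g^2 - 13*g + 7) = g^2 - 2*g + 1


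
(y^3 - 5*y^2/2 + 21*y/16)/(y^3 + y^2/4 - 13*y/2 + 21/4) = y*(4*y - 3)/(4*(y^2 + 2*y - 3))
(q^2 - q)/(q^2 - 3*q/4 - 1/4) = 4*q/(4*q + 1)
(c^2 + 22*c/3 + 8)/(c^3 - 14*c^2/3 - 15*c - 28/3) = (c + 6)/(c^2 - 6*c - 7)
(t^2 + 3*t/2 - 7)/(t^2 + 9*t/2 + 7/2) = (t - 2)/(t + 1)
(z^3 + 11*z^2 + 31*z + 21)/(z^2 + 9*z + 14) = (z^2 + 4*z + 3)/(z + 2)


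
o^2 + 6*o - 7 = (o - 1)*(o + 7)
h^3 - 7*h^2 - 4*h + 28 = (h - 7)*(h - 2)*(h + 2)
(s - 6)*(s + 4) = s^2 - 2*s - 24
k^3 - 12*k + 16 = (k - 2)^2*(k + 4)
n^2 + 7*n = n*(n + 7)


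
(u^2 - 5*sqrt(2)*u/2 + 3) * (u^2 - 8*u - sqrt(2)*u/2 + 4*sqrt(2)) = u^4 - 8*u^3 - 3*sqrt(2)*u^3 + 11*u^2/2 + 24*sqrt(2)*u^2 - 44*u - 3*sqrt(2)*u/2 + 12*sqrt(2)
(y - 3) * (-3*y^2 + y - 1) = -3*y^3 + 10*y^2 - 4*y + 3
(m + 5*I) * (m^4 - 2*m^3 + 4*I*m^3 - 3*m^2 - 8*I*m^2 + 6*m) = m^5 - 2*m^4 + 9*I*m^4 - 23*m^3 - 18*I*m^3 + 46*m^2 - 15*I*m^2 + 30*I*m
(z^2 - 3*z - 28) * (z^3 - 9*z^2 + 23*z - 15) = z^5 - 12*z^4 + 22*z^3 + 168*z^2 - 599*z + 420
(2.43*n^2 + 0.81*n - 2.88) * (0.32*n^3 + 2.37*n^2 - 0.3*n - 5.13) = 0.7776*n^5 + 6.0183*n^4 + 0.2691*n^3 - 19.5345*n^2 - 3.2913*n + 14.7744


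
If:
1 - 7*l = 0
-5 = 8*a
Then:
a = -5/8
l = 1/7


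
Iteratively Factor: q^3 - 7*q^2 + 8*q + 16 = (q + 1)*(q^2 - 8*q + 16) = (q - 4)*(q + 1)*(q - 4)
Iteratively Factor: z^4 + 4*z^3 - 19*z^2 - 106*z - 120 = (z + 4)*(z^3 - 19*z - 30) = (z + 2)*(z + 4)*(z^2 - 2*z - 15) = (z + 2)*(z + 3)*(z + 4)*(z - 5)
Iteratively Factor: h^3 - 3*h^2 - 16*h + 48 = (h + 4)*(h^2 - 7*h + 12) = (h - 4)*(h + 4)*(h - 3)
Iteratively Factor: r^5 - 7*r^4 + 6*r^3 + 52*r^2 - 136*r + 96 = (r - 2)*(r^4 - 5*r^3 - 4*r^2 + 44*r - 48) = (r - 4)*(r - 2)*(r^3 - r^2 - 8*r + 12) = (r - 4)*(r - 2)^2*(r^2 + r - 6) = (r - 4)*(r - 2)^2*(r + 3)*(r - 2)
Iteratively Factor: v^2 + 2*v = (v + 2)*(v)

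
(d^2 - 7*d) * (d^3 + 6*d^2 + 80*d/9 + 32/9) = d^5 - d^4 - 298*d^3/9 - 176*d^2/3 - 224*d/9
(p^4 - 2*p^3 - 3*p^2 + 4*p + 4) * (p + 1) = p^5 - p^4 - 5*p^3 + p^2 + 8*p + 4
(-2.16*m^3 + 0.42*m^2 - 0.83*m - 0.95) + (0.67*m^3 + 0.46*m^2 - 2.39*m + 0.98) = -1.49*m^3 + 0.88*m^2 - 3.22*m + 0.03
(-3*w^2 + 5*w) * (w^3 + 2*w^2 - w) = -3*w^5 - w^4 + 13*w^3 - 5*w^2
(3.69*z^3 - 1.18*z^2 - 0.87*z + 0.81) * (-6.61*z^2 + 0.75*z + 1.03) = -24.3909*z^5 + 10.5673*z^4 + 8.6664*z^3 - 7.222*z^2 - 0.2886*z + 0.8343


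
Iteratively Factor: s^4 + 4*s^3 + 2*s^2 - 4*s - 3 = (s + 3)*(s^3 + s^2 - s - 1) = (s + 1)*(s + 3)*(s^2 - 1) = (s - 1)*(s + 1)*(s + 3)*(s + 1)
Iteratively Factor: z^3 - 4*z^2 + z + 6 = (z + 1)*(z^2 - 5*z + 6) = (z - 2)*(z + 1)*(z - 3)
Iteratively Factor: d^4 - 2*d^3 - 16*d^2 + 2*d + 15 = (d + 3)*(d^3 - 5*d^2 - d + 5) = (d - 5)*(d + 3)*(d^2 - 1) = (d - 5)*(d + 1)*(d + 3)*(d - 1)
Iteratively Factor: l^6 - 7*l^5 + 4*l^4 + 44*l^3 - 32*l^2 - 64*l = (l - 4)*(l^5 - 3*l^4 - 8*l^3 + 12*l^2 + 16*l) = l*(l - 4)*(l^4 - 3*l^3 - 8*l^2 + 12*l + 16) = l*(l - 4)*(l + 2)*(l^3 - 5*l^2 + 2*l + 8) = l*(l - 4)^2*(l + 2)*(l^2 - l - 2) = l*(l - 4)^2*(l + 1)*(l + 2)*(l - 2)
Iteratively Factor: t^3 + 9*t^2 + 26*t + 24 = (t + 2)*(t^2 + 7*t + 12) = (t + 2)*(t + 3)*(t + 4)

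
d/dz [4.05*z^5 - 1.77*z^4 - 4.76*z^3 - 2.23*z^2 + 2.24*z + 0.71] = 20.25*z^4 - 7.08*z^3 - 14.28*z^2 - 4.46*z + 2.24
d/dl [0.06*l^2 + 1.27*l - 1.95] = 0.12*l + 1.27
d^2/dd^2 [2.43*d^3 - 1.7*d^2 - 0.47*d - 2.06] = 14.58*d - 3.4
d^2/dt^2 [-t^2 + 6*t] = -2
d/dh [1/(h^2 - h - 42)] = (1 - 2*h)/(-h^2 + h + 42)^2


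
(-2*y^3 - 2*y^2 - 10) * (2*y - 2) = -4*y^4 + 4*y^2 - 20*y + 20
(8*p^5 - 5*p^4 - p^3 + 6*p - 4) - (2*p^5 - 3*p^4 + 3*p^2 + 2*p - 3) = 6*p^5 - 2*p^4 - p^3 - 3*p^2 + 4*p - 1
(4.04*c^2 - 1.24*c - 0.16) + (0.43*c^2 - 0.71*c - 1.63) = 4.47*c^2 - 1.95*c - 1.79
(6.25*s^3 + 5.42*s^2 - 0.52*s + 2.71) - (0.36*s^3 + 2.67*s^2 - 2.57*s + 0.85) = 5.89*s^3 + 2.75*s^2 + 2.05*s + 1.86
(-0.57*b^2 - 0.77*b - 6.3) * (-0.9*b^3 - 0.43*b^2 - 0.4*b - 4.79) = 0.513*b^5 + 0.9381*b^4 + 6.2291*b^3 + 5.7473*b^2 + 6.2083*b + 30.177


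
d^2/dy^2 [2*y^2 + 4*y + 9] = 4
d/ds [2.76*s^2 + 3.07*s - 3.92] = 5.52*s + 3.07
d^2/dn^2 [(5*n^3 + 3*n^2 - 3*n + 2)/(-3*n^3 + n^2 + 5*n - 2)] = 12*(-7*n^6 - 24*n^5 - 15*n^4 + 17*n^3 + 18*n^2 - 6*n - 6)/(27*n^9 - 27*n^8 - 126*n^7 + 143*n^6 + 174*n^5 - 249*n^4 - 29*n^3 + 138*n^2 - 60*n + 8)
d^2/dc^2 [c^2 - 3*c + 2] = 2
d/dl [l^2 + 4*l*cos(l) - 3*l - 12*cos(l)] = -4*l*sin(l) + 2*l + 12*sin(l) + 4*cos(l) - 3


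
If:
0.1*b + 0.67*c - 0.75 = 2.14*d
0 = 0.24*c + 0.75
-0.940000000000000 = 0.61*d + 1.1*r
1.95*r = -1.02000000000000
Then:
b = 15.65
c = -3.12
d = -0.60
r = -0.52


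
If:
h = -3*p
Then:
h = -3*p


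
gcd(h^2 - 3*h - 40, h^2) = 1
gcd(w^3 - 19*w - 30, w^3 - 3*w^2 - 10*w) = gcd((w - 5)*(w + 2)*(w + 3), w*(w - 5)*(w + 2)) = w^2 - 3*w - 10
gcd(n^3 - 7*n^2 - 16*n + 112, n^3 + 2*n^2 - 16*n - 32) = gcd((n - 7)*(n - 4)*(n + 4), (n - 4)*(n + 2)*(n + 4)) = n^2 - 16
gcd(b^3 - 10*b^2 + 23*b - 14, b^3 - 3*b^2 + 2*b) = b^2 - 3*b + 2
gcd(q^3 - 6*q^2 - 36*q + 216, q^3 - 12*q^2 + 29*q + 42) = q - 6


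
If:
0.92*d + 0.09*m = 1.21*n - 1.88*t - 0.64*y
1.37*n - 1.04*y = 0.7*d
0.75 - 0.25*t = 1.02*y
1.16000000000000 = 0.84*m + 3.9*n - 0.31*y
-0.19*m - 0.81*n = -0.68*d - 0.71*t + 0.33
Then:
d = 0.73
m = -2.59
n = 0.91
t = 0.11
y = 0.71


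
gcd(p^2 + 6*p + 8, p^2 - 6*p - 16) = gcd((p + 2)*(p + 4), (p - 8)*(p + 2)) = p + 2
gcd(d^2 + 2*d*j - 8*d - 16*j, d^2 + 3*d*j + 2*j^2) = d + 2*j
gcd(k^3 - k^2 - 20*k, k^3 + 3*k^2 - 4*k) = k^2 + 4*k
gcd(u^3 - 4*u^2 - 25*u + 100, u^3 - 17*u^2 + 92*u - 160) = u^2 - 9*u + 20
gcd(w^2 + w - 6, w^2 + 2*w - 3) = w + 3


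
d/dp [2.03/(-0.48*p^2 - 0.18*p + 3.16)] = (1.9488*p + 0.3654)/(0.48*p^2 + 0.18*p - 3.16)^2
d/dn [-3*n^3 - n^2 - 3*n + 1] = -9*n^2 - 2*n - 3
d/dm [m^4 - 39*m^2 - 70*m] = 4*m^3 - 78*m - 70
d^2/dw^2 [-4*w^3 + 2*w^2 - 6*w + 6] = 4 - 24*w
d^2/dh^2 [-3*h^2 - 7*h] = -6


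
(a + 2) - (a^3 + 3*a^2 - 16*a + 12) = -a^3 - 3*a^2 + 17*a - 10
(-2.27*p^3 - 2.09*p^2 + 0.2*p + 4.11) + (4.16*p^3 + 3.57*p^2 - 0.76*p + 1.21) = 1.89*p^3 + 1.48*p^2 - 0.56*p + 5.32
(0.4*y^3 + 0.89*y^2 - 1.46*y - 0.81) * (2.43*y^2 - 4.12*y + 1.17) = 0.972*y^5 + 0.5147*y^4 - 6.7466*y^3 + 5.0882*y^2 + 1.629*y - 0.9477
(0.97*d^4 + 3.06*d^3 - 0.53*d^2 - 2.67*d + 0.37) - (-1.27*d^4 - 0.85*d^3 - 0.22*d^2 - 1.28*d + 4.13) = 2.24*d^4 + 3.91*d^3 - 0.31*d^2 - 1.39*d - 3.76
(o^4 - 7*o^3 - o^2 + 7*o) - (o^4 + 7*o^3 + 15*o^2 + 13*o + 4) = -14*o^3 - 16*o^2 - 6*o - 4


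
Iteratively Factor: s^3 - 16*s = (s)*(s^2 - 16) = s*(s - 4)*(s + 4)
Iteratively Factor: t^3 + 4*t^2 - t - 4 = (t + 1)*(t^2 + 3*t - 4) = (t - 1)*(t + 1)*(t + 4)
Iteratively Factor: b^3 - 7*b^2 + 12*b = (b)*(b^2 - 7*b + 12) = b*(b - 4)*(b - 3)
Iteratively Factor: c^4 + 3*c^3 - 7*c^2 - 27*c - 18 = (c + 2)*(c^3 + c^2 - 9*c - 9) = (c + 1)*(c + 2)*(c^2 - 9) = (c + 1)*(c + 2)*(c + 3)*(c - 3)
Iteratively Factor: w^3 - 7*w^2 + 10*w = (w - 2)*(w^2 - 5*w) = w*(w - 2)*(w - 5)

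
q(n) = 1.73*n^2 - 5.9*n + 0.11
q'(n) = 3.46*n - 5.9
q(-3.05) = 34.20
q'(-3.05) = -16.45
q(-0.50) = 3.49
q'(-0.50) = -7.63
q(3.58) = 1.16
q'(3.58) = 6.49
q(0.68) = -3.10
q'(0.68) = -3.55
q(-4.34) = 58.30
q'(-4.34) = -20.92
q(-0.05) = 0.41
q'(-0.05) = -6.07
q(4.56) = 9.18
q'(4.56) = 9.88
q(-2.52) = 25.96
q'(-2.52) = -14.62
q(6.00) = 26.99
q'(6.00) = 14.86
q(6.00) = 26.99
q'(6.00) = 14.86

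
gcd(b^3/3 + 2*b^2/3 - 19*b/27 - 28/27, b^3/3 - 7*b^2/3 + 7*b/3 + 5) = b + 1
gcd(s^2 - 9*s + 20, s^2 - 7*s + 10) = s - 5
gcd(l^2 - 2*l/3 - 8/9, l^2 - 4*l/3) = l - 4/3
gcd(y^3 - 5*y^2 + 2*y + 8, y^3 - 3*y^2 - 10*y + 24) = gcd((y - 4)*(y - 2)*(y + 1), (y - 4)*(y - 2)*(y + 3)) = y^2 - 6*y + 8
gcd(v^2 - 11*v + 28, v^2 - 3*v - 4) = v - 4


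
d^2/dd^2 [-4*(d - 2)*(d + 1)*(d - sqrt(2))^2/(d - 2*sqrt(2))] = 8*(-3*d^4 + d^3 + 18*sqrt(2)*d^3 - 72*d^2 - 6*sqrt(2)*d^2 + 24*d + 48*sqrt(2)*d - 12*sqrt(2) - 12)/(d^3 - 6*sqrt(2)*d^2 + 24*d - 16*sqrt(2))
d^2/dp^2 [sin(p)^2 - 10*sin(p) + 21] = 10*sin(p) + 2*cos(2*p)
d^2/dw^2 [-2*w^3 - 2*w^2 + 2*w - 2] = -12*w - 4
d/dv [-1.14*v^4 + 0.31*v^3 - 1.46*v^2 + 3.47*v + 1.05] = -4.56*v^3 + 0.93*v^2 - 2.92*v + 3.47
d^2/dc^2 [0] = 0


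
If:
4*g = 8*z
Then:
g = 2*z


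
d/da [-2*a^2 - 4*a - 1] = -4*a - 4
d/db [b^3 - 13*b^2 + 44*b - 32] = 3*b^2 - 26*b + 44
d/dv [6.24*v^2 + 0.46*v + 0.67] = 12.48*v + 0.46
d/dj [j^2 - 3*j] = 2*j - 3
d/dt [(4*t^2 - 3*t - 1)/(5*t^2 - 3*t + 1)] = 3*(t^2 + 6*t - 2)/(25*t^4 - 30*t^3 + 19*t^2 - 6*t + 1)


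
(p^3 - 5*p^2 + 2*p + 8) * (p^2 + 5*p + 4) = p^5 - 19*p^3 - 2*p^2 + 48*p + 32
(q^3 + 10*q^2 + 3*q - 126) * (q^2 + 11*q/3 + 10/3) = q^5 + 41*q^4/3 + 43*q^3 - 245*q^2/3 - 452*q - 420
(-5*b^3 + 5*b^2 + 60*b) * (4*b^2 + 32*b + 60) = -20*b^5 - 140*b^4 + 100*b^3 + 2220*b^2 + 3600*b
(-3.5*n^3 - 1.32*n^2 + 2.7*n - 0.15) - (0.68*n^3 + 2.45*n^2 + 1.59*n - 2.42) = -4.18*n^3 - 3.77*n^2 + 1.11*n + 2.27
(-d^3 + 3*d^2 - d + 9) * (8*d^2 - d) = -8*d^5 + 25*d^4 - 11*d^3 + 73*d^2 - 9*d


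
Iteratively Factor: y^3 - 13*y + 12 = (y - 1)*(y^2 + y - 12) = (y - 3)*(y - 1)*(y + 4)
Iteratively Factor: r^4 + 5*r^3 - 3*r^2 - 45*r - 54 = (r + 2)*(r^3 + 3*r^2 - 9*r - 27) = (r + 2)*(r + 3)*(r^2 - 9) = (r + 2)*(r + 3)^2*(r - 3)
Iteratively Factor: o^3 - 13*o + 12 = (o - 1)*(o^2 + o - 12) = (o - 1)*(o + 4)*(o - 3)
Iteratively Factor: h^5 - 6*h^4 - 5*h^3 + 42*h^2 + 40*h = (h)*(h^4 - 6*h^3 - 5*h^2 + 42*h + 40) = h*(h + 2)*(h^3 - 8*h^2 + 11*h + 20) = h*(h - 5)*(h + 2)*(h^2 - 3*h - 4) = h*(h - 5)*(h - 4)*(h + 2)*(h + 1)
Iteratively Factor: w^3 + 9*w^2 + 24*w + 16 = (w + 1)*(w^2 + 8*w + 16) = (w + 1)*(w + 4)*(w + 4)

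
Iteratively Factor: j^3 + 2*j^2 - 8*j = (j + 4)*(j^2 - 2*j) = (j - 2)*(j + 4)*(j)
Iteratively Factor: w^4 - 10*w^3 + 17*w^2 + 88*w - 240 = (w + 3)*(w^3 - 13*w^2 + 56*w - 80) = (w - 5)*(w + 3)*(w^2 - 8*w + 16) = (w - 5)*(w - 4)*(w + 3)*(w - 4)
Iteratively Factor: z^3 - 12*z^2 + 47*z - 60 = (z - 4)*(z^2 - 8*z + 15) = (z - 5)*(z - 4)*(z - 3)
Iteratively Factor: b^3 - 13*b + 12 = (b + 4)*(b^2 - 4*b + 3) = (b - 3)*(b + 4)*(b - 1)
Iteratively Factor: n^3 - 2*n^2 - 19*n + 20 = (n - 5)*(n^2 + 3*n - 4) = (n - 5)*(n + 4)*(n - 1)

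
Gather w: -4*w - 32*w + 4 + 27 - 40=-36*w - 9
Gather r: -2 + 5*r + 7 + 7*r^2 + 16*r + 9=7*r^2 + 21*r + 14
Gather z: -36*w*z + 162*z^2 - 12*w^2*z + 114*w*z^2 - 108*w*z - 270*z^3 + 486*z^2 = -270*z^3 + z^2*(114*w + 648) + z*(-12*w^2 - 144*w)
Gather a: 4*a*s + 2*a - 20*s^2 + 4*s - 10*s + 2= a*(4*s + 2) - 20*s^2 - 6*s + 2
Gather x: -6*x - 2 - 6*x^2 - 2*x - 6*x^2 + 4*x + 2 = -12*x^2 - 4*x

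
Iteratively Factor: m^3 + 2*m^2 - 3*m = (m + 3)*(m^2 - m) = (m - 1)*(m + 3)*(m)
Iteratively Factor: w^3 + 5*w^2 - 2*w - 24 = (w + 4)*(w^2 + w - 6) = (w - 2)*(w + 4)*(w + 3)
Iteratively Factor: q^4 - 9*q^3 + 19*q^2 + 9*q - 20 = (q - 4)*(q^3 - 5*q^2 - q + 5) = (q - 5)*(q - 4)*(q^2 - 1) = (q - 5)*(q - 4)*(q + 1)*(q - 1)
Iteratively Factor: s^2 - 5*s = (s - 5)*(s)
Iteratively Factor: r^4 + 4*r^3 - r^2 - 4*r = (r)*(r^3 + 4*r^2 - r - 4) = r*(r - 1)*(r^2 + 5*r + 4) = r*(r - 1)*(r + 4)*(r + 1)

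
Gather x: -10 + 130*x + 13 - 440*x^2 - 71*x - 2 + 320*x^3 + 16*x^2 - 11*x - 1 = 320*x^3 - 424*x^2 + 48*x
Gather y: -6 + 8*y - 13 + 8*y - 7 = 16*y - 26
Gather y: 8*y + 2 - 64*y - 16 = -56*y - 14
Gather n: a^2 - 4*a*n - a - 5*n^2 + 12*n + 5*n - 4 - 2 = a^2 - a - 5*n^2 + n*(17 - 4*a) - 6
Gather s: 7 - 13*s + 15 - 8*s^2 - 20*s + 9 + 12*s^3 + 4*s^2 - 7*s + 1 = 12*s^3 - 4*s^2 - 40*s + 32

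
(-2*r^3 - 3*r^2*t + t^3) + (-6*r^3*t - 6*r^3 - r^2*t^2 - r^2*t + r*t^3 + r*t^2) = -6*r^3*t - 8*r^3 - r^2*t^2 - 4*r^2*t + r*t^3 + r*t^2 + t^3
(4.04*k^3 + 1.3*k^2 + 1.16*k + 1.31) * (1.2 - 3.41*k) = -13.7764*k^4 + 0.414999999999999*k^3 - 2.3956*k^2 - 3.0751*k + 1.572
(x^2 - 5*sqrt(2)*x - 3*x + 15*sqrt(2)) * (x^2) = x^4 - 5*sqrt(2)*x^3 - 3*x^3 + 15*sqrt(2)*x^2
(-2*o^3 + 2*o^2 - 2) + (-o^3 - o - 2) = -3*o^3 + 2*o^2 - o - 4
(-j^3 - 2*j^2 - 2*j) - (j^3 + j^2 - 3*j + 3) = -2*j^3 - 3*j^2 + j - 3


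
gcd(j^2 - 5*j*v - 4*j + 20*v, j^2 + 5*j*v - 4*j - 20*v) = j - 4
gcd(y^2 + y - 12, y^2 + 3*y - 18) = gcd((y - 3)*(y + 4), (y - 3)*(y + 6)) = y - 3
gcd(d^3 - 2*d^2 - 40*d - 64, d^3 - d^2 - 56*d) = d - 8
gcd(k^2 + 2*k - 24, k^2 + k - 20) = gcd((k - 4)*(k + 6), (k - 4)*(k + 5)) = k - 4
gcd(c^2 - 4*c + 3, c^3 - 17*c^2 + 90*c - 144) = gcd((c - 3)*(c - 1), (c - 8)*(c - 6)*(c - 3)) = c - 3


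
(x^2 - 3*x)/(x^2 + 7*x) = (x - 3)/(x + 7)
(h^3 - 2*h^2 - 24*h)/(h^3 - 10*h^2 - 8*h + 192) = h/(h - 8)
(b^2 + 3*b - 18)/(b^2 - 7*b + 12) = (b + 6)/(b - 4)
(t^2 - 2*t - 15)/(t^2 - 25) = (t + 3)/(t + 5)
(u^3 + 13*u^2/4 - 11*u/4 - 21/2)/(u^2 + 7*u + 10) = (4*u^2 + 5*u - 21)/(4*(u + 5))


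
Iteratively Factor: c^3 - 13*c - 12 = (c + 1)*(c^2 - c - 12) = (c - 4)*(c + 1)*(c + 3)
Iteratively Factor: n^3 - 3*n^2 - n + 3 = (n - 1)*(n^2 - 2*n - 3) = (n - 1)*(n + 1)*(n - 3)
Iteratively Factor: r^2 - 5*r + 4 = (r - 4)*(r - 1)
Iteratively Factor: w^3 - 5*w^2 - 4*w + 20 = (w - 2)*(w^2 - 3*w - 10) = (w - 2)*(w + 2)*(w - 5)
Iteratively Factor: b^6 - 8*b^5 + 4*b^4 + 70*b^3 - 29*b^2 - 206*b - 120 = (b + 1)*(b^5 - 9*b^4 + 13*b^3 + 57*b^2 - 86*b - 120) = (b - 4)*(b + 1)*(b^4 - 5*b^3 - 7*b^2 + 29*b + 30) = (b - 4)*(b - 3)*(b + 1)*(b^3 - 2*b^2 - 13*b - 10) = (b - 4)*(b - 3)*(b + 1)^2*(b^2 - 3*b - 10) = (b - 4)*(b - 3)*(b + 1)^2*(b + 2)*(b - 5)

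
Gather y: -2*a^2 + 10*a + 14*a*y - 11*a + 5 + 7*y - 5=-2*a^2 - a + y*(14*a + 7)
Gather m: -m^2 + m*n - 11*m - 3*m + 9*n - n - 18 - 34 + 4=-m^2 + m*(n - 14) + 8*n - 48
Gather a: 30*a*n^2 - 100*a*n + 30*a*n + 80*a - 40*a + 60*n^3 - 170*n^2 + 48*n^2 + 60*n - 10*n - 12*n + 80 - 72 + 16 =a*(30*n^2 - 70*n + 40) + 60*n^3 - 122*n^2 + 38*n + 24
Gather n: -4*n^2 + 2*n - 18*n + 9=-4*n^2 - 16*n + 9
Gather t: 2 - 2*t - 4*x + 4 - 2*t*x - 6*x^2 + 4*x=t*(-2*x - 2) - 6*x^2 + 6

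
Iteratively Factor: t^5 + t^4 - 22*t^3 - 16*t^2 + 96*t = (t + 3)*(t^4 - 2*t^3 - 16*t^2 + 32*t) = (t - 2)*(t + 3)*(t^3 - 16*t) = (t - 4)*(t - 2)*(t + 3)*(t^2 + 4*t) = t*(t - 4)*(t - 2)*(t + 3)*(t + 4)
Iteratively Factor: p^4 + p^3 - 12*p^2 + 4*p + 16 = (p + 4)*(p^3 - 3*p^2 + 4) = (p - 2)*(p + 4)*(p^2 - p - 2) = (p - 2)*(p + 1)*(p + 4)*(p - 2)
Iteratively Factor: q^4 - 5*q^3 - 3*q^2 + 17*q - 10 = (q - 1)*(q^3 - 4*q^2 - 7*q + 10) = (q - 5)*(q - 1)*(q^2 + q - 2) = (q - 5)*(q - 1)*(q + 2)*(q - 1)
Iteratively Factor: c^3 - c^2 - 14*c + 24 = (c + 4)*(c^2 - 5*c + 6) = (c - 3)*(c + 4)*(c - 2)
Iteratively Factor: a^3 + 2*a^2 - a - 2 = (a + 1)*(a^2 + a - 2) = (a - 1)*(a + 1)*(a + 2)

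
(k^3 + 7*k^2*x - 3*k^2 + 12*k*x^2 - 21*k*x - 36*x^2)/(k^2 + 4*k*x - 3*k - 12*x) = k + 3*x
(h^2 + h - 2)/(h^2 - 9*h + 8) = (h + 2)/(h - 8)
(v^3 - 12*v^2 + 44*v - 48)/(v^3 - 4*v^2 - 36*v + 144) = (v - 2)/(v + 6)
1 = 1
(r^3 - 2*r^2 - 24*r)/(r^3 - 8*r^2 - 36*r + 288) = r*(r + 4)/(r^2 - 2*r - 48)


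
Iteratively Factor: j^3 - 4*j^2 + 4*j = (j - 2)*(j^2 - 2*j) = (j - 2)^2*(j)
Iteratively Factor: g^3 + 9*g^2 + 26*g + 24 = (g + 3)*(g^2 + 6*g + 8) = (g + 3)*(g + 4)*(g + 2)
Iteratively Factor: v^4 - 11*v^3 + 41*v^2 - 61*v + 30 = (v - 5)*(v^3 - 6*v^2 + 11*v - 6) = (v - 5)*(v - 3)*(v^2 - 3*v + 2) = (v - 5)*(v - 3)*(v - 1)*(v - 2)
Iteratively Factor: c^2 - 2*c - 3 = (c - 3)*(c + 1)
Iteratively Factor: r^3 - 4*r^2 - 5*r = (r - 5)*(r^2 + r) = r*(r - 5)*(r + 1)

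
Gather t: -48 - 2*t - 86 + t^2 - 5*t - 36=t^2 - 7*t - 170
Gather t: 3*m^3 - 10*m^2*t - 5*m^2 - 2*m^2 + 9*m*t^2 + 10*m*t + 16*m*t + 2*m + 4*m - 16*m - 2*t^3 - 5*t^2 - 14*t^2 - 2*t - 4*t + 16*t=3*m^3 - 7*m^2 - 10*m - 2*t^3 + t^2*(9*m - 19) + t*(-10*m^2 + 26*m + 10)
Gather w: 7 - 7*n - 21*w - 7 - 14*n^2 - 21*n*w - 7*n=-14*n^2 - 14*n + w*(-21*n - 21)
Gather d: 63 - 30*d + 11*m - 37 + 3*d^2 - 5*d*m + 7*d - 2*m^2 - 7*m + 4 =3*d^2 + d*(-5*m - 23) - 2*m^2 + 4*m + 30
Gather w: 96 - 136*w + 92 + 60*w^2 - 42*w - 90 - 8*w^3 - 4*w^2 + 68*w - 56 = -8*w^3 + 56*w^2 - 110*w + 42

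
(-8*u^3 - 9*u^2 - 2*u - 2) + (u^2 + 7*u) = -8*u^3 - 8*u^2 + 5*u - 2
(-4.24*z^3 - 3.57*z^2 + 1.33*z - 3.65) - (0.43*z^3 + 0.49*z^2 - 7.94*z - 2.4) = -4.67*z^3 - 4.06*z^2 + 9.27*z - 1.25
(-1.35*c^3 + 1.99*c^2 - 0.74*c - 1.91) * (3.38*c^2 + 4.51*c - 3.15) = -4.563*c^5 + 0.6377*c^4 + 10.7262*c^3 - 16.0617*c^2 - 6.2831*c + 6.0165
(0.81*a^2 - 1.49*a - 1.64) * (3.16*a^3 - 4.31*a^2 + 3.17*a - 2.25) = 2.5596*a^5 - 8.1995*a^4 + 3.8072*a^3 + 0.522599999999999*a^2 - 1.8463*a + 3.69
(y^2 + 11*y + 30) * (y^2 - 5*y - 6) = y^4 + 6*y^3 - 31*y^2 - 216*y - 180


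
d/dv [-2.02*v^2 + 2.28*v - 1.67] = 2.28 - 4.04*v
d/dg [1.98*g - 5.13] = 1.98000000000000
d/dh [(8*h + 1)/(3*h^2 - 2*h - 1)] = 6*(-4*h^2 - h - 1)/(9*h^4 - 12*h^3 - 2*h^2 + 4*h + 1)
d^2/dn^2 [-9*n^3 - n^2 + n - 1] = -54*n - 2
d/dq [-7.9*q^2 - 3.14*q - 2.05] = -15.8*q - 3.14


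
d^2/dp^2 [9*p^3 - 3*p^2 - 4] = 54*p - 6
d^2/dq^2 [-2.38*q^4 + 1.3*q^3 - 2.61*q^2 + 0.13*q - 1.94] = -28.56*q^2 + 7.8*q - 5.22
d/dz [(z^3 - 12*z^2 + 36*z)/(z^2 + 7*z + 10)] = (z^4 + 14*z^3 - 90*z^2 - 240*z + 360)/(z^4 + 14*z^3 + 69*z^2 + 140*z + 100)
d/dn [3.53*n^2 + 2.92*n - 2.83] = 7.06*n + 2.92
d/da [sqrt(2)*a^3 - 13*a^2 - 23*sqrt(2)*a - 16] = 3*sqrt(2)*a^2 - 26*a - 23*sqrt(2)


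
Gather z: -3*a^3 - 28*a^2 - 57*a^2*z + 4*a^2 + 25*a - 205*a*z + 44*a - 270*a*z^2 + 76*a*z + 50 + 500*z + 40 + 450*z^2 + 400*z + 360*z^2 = -3*a^3 - 24*a^2 + 69*a + z^2*(810 - 270*a) + z*(-57*a^2 - 129*a + 900) + 90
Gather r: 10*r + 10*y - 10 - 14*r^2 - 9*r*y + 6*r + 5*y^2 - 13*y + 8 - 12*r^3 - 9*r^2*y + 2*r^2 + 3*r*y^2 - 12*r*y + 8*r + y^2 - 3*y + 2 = -12*r^3 + r^2*(-9*y - 12) + r*(3*y^2 - 21*y + 24) + 6*y^2 - 6*y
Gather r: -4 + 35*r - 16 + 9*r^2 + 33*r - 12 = 9*r^2 + 68*r - 32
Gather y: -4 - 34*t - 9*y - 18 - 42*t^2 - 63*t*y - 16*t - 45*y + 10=-42*t^2 - 50*t + y*(-63*t - 54) - 12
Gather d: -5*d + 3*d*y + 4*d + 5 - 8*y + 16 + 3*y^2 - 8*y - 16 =d*(3*y - 1) + 3*y^2 - 16*y + 5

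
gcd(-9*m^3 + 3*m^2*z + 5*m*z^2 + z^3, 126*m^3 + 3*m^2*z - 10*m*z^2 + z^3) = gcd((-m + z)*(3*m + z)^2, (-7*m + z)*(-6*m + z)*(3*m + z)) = 3*m + z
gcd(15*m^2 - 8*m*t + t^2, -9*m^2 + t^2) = -3*m + t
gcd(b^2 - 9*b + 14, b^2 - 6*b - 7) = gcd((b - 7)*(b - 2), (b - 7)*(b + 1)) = b - 7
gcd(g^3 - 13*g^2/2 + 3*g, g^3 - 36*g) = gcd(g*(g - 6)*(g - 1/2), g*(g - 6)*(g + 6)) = g^2 - 6*g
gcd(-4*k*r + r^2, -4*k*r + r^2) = -4*k*r + r^2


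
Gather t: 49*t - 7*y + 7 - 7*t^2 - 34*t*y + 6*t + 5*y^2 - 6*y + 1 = -7*t^2 + t*(55 - 34*y) + 5*y^2 - 13*y + 8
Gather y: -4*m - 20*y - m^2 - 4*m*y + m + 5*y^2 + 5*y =-m^2 - 3*m + 5*y^2 + y*(-4*m - 15)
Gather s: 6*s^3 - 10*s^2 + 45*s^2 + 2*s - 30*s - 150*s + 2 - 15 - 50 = 6*s^3 + 35*s^2 - 178*s - 63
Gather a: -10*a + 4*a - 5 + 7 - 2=-6*a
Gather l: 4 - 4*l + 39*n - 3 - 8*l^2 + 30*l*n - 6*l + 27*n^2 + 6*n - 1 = -8*l^2 + l*(30*n - 10) + 27*n^2 + 45*n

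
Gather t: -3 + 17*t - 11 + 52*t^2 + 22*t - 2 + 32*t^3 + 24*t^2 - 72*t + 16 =32*t^3 + 76*t^2 - 33*t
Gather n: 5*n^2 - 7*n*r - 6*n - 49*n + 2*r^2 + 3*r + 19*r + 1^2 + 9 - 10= 5*n^2 + n*(-7*r - 55) + 2*r^2 + 22*r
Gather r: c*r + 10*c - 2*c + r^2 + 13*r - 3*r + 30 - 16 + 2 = 8*c + r^2 + r*(c + 10) + 16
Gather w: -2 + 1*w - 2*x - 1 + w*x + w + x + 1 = w*(x + 2) - x - 2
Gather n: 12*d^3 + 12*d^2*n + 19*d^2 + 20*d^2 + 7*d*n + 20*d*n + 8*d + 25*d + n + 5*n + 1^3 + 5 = 12*d^3 + 39*d^2 + 33*d + n*(12*d^2 + 27*d + 6) + 6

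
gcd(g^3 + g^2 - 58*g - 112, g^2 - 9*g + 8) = g - 8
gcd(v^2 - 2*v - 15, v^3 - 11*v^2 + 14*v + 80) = v - 5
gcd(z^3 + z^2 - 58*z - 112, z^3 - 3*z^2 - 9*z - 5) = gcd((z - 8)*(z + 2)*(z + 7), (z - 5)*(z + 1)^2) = 1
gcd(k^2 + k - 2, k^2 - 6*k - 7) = 1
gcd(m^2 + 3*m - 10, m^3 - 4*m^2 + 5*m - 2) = m - 2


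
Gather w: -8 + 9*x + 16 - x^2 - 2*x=-x^2 + 7*x + 8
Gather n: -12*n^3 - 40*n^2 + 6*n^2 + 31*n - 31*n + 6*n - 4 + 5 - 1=-12*n^3 - 34*n^2 + 6*n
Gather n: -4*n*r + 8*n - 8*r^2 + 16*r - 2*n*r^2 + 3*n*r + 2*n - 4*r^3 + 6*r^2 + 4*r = n*(-2*r^2 - r + 10) - 4*r^3 - 2*r^2 + 20*r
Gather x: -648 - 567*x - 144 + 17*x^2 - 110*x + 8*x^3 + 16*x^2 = 8*x^3 + 33*x^2 - 677*x - 792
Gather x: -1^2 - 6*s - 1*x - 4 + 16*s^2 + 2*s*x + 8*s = 16*s^2 + 2*s + x*(2*s - 1) - 5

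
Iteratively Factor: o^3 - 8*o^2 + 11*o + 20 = (o + 1)*(o^2 - 9*o + 20) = (o - 4)*(o + 1)*(o - 5)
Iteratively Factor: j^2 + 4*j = (j + 4)*(j)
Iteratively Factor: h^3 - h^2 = (h)*(h^2 - h) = h^2*(h - 1)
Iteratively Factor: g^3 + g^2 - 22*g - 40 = (g + 2)*(g^2 - g - 20) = (g + 2)*(g + 4)*(g - 5)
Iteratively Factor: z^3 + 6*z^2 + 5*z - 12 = (z + 4)*(z^2 + 2*z - 3) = (z - 1)*(z + 4)*(z + 3)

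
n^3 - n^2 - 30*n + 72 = (n - 4)*(n - 3)*(n + 6)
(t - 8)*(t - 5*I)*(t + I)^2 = t^4 - 8*t^3 - 3*I*t^3 + 9*t^2 + 24*I*t^2 - 72*t + 5*I*t - 40*I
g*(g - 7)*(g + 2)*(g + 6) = g^4 + g^3 - 44*g^2 - 84*g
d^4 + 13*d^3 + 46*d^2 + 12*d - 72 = (d - 1)*(d + 2)*(d + 6)^2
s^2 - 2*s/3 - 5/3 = (s - 5/3)*(s + 1)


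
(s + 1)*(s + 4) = s^2 + 5*s + 4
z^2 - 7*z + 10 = (z - 5)*(z - 2)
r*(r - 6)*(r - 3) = r^3 - 9*r^2 + 18*r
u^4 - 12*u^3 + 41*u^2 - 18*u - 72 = (u - 6)*(u - 4)*(u - 3)*(u + 1)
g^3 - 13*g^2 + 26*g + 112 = (g - 8)*(g - 7)*(g + 2)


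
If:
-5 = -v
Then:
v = 5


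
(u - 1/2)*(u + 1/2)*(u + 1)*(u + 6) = u^4 + 7*u^3 + 23*u^2/4 - 7*u/4 - 3/2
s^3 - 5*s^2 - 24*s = s*(s - 8)*(s + 3)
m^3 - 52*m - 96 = (m - 8)*(m + 2)*(m + 6)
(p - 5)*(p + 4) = p^2 - p - 20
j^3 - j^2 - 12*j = j*(j - 4)*(j + 3)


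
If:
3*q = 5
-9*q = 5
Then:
No Solution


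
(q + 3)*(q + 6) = q^2 + 9*q + 18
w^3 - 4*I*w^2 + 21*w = w*(w - 7*I)*(w + 3*I)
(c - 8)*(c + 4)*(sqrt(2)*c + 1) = sqrt(2)*c^3 - 4*sqrt(2)*c^2 + c^2 - 32*sqrt(2)*c - 4*c - 32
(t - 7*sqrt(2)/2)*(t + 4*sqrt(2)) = t^2 + sqrt(2)*t/2 - 28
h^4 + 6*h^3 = h^3*(h + 6)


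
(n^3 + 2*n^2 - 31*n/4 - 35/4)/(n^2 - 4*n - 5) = (n^2 + n - 35/4)/(n - 5)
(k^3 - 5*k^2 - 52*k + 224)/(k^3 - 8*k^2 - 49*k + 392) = (k - 4)/(k - 7)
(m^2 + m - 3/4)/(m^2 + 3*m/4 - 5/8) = 2*(2*m + 3)/(4*m + 5)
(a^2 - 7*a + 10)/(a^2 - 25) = (a - 2)/(a + 5)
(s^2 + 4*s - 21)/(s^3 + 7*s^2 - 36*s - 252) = (s - 3)/(s^2 - 36)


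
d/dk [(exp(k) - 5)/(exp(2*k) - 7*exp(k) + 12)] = (-(exp(k) - 5)*(2*exp(k) - 7) + exp(2*k) - 7*exp(k) + 12)*exp(k)/(exp(2*k) - 7*exp(k) + 12)^2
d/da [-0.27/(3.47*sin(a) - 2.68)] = 0.9369*cos(a)/(3.47*sin(a) - 2.68)^2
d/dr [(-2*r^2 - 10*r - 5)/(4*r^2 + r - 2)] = (38*r^2 + 48*r + 25)/(16*r^4 + 8*r^3 - 15*r^2 - 4*r + 4)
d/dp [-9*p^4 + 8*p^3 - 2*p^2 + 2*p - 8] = -36*p^3 + 24*p^2 - 4*p + 2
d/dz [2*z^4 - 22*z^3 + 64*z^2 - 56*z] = 8*z^3 - 66*z^2 + 128*z - 56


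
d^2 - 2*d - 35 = (d - 7)*(d + 5)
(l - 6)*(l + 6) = l^2 - 36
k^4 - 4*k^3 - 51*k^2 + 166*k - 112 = (k - 8)*(k - 2)*(k - 1)*(k + 7)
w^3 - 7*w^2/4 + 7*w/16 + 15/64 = (w - 5/4)*(w - 3/4)*(w + 1/4)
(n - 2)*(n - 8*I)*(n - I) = n^3 - 2*n^2 - 9*I*n^2 - 8*n + 18*I*n + 16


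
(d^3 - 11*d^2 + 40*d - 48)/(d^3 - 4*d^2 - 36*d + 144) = (d^2 - 7*d + 12)/(d^2 - 36)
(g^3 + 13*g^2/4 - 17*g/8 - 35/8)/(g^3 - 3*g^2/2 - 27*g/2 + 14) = (4*g^2 - g - 5)/(4*(g^2 - 5*g + 4))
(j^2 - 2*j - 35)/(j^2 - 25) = (j - 7)/(j - 5)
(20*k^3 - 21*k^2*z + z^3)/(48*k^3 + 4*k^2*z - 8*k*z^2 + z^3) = (-5*k^2 + 4*k*z + z^2)/(-12*k^2 - 4*k*z + z^2)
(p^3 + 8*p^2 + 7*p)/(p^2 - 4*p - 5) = p*(p + 7)/(p - 5)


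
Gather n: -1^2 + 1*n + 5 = n + 4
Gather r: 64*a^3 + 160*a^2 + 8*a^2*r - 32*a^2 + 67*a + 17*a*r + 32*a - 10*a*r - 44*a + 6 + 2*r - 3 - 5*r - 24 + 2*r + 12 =64*a^3 + 128*a^2 + 55*a + r*(8*a^2 + 7*a - 1) - 9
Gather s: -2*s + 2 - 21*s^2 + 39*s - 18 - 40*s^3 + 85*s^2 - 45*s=-40*s^3 + 64*s^2 - 8*s - 16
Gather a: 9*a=9*a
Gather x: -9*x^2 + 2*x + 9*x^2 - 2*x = 0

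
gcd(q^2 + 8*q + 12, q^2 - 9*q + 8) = 1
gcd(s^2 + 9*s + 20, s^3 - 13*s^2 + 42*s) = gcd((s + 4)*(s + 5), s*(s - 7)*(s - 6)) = 1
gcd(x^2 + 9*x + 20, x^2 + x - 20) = x + 5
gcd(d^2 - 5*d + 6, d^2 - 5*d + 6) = d^2 - 5*d + 6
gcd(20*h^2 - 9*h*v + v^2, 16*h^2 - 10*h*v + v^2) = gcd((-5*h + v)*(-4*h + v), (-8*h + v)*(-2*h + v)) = 1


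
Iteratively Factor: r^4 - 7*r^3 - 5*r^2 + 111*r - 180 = (r - 3)*(r^3 - 4*r^2 - 17*r + 60) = (r - 3)^2*(r^2 - r - 20) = (r - 5)*(r - 3)^2*(r + 4)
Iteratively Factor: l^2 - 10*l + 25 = (l - 5)*(l - 5)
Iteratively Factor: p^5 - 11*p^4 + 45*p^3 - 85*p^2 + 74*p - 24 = (p - 3)*(p^4 - 8*p^3 + 21*p^2 - 22*p + 8) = (p - 3)*(p - 1)*(p^3 - 7*p^2 + 14*p - 8) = (p - 3)*(p - 1)^2*(p^2 - 6*p + 8) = (p - 4)*(p - 3)*(p - 1)^2*(p - 2)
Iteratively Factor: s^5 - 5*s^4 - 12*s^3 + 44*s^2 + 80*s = (s - 4)*(s^4 - s^3 - 16*s^2 - 20*s) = (s - 4)*(s + 2)*(s^3 - 3*s^2 - 10*s) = (s - 4)*(s + 2)^2*(s^2 - 5*s) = (s - 5)*(s - 4)*(s + 2)^2*(s)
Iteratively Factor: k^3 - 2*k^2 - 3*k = (k)*(k^2 - 2*k - 3) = k*(k + 1)*(k - 3)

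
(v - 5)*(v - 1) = v^2 - 6*v + 5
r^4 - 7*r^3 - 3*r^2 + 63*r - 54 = (r - 6)*(r - 3)*(r - 1)*(r + 3)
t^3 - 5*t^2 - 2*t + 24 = (t - 4)*(t - 3)*(t + 2)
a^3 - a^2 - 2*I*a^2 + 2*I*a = a*(a - 1)*(a - 2*I)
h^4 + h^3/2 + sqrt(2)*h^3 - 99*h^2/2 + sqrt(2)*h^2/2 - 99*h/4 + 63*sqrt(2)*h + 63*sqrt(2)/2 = (h + 1/2)*(h - 7*sqrt(2)/2)*(h - 3*sqrt(2)/2)*(h + 6*sqrt(2))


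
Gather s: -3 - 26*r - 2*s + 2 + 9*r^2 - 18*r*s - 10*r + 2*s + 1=9*r^2 - 18*r*s - 36*r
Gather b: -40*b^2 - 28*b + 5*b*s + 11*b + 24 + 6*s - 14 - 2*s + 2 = -40*b^2 + b*(5*s - 17) + 4*s + 12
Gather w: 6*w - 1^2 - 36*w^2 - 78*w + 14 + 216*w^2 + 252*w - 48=180*w^2 + 180*w - 35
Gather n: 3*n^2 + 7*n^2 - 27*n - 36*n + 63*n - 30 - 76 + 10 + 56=10*n^2 - 40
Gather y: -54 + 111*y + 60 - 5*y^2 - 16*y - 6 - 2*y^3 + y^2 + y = -2*y^3 - 4*y^2 + 96*y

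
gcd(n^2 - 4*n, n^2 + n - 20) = n - 4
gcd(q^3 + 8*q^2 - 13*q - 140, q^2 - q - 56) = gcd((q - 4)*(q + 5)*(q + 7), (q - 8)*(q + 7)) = q + 7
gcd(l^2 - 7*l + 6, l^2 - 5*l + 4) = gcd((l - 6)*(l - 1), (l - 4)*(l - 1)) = l - 1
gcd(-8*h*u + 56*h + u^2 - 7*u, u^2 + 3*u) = 1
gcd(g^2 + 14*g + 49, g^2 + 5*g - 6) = 1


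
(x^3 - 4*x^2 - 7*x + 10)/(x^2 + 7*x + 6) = (x^3 - 4*x^2 - 7*x + 10)/(x^2 + 7*x + 6)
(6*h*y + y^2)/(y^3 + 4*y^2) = (6*h + y)/(y*(y + 4))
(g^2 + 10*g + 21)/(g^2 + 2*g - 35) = (g + 3)/(g - 5)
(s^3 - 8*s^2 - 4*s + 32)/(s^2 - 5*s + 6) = (s^2 - 6*s - 16)/(s - 3)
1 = 1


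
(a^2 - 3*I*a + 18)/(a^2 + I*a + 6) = (a - 6*I)/(a - 2*I)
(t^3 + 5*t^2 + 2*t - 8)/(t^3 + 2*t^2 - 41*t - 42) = (t^3 + 5*t^2 + 2*t - 8)/(t^3 + 2*t^2 - 41*t - 42)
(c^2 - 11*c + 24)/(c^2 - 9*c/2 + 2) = 2*(c^2 - 11*c + 24)/(2*c^2 - 9*c + 4)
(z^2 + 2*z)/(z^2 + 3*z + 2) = z/(z + 1)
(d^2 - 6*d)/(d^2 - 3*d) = (d - 6)/(d - 3)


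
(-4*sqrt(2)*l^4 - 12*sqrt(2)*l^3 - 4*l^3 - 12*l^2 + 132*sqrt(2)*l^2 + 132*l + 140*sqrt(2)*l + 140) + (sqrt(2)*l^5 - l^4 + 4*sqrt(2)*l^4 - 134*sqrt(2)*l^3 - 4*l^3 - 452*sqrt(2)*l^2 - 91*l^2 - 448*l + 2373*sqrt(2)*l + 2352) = sqrt(2)*l^5 - l^4 - 146*sqrt(2)*l^3 - 8*l^3 - 320*sqrt(2)*l^2 - 103*l^2 - 316*l + 2513*sqrt(2)*l + 2492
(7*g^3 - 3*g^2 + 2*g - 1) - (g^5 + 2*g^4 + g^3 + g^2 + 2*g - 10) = -g^5 - 2*g^4 + 6*g^3 - 4*g^2 + 9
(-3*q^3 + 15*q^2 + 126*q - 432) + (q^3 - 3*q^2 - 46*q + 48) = -2*q^3 + 12*q^2 + 80*q - 384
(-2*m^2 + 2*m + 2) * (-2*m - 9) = 4*m^3 + 14*m^2 - 22*m - 18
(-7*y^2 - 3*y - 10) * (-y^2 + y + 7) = 7*y^4 - 4*y^3 - 42*y^2 - 31*y - 70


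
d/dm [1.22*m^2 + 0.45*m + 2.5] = 2.44*m + 0.45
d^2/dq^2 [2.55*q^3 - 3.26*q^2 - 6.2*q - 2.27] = 15.3*q - 6.52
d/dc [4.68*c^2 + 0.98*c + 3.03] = 9.36*c + 0.98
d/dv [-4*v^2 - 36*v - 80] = -8*v - 36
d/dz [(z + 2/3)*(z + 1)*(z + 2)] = 3*z^2 + 22*z/3 + 4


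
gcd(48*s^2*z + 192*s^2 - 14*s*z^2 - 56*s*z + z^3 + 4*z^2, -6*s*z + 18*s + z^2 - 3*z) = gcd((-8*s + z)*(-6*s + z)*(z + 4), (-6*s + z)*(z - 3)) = -6*s + z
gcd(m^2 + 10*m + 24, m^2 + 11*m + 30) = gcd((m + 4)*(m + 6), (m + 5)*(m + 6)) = m + 6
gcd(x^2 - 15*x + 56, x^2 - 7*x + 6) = 1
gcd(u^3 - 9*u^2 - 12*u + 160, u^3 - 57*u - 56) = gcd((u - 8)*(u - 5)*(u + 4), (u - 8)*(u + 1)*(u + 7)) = u - 8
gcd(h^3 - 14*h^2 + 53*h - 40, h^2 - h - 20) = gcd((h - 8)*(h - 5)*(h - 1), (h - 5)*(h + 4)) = h - 5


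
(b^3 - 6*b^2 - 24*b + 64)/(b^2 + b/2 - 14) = 2*(b^2 - 10*b + 16)/(2*b - 7)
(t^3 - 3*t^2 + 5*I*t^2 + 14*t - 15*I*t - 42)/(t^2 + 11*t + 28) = (t^3 + t^2*(-3 + 5*I) + t*(14 - 15*I) - 42)/(t^2 + 11*t + 28)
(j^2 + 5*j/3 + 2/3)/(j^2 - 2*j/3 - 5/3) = (3*j + 2)/(3*j - 5)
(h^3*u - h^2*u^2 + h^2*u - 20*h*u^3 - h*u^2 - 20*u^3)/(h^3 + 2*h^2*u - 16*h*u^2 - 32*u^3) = u*(-h^2 + 5*h*u - h + 5*u)/(-h^2 + 2*h*u + 8*u^2)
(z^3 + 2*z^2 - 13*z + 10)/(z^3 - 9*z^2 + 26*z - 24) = (z^2 + 4*z - 5)/(z^2 - 7*z + 12)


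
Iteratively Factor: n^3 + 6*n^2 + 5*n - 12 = (n + 4)*(n^2 + 2*n - 3) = (n - 1)*(n + 4)*(n + 3)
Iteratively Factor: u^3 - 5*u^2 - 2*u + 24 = (u - 3)*(u^2 - 2*u - 8) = (u - 4)*(u - 3)*(u + 2)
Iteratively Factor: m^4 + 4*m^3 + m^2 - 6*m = (m - 1)*(m^3 + 5*m^2 + 6*m) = m*(m - 1)*(m^2 + 5*m + 6) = m*(m - 1)*(m + 3)*(m + 2)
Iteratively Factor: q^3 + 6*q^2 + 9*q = (q + 3)*(q^2 + 3*q) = q*(q + 3)*(q + 3)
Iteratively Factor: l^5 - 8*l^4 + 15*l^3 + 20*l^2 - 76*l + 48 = (l + 2)*(l^4 - 10*l^3 + 35*l^2 - 50*l + 24) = (l - 1)*(l + 2)*(l^3 - 9*l^2 + 26*l - 24) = (l - 4)*(l - 1)*(l + 2)*(l^2 - 5*l + 6) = (l - 4)*(l - 3)*(l - 1)*(l + 2)*(l - 2)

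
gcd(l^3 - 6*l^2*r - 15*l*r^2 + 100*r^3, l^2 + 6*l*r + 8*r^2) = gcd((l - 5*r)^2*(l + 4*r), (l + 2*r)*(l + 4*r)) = l + 4*r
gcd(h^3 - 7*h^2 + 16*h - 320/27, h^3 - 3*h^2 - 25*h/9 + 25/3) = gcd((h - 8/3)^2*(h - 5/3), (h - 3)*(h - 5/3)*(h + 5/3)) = h - 5/3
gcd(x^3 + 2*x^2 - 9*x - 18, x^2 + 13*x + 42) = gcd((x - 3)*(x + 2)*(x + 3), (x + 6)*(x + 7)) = 1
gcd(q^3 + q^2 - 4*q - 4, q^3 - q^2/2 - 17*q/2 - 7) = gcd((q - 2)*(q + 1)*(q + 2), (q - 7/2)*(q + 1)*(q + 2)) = q^2 + 3*q + 2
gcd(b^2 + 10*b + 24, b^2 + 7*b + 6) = b + 6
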